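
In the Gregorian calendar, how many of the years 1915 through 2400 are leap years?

Multiples of 4 in [1915,2400]: 122.
Of those, multiples of 100: 5 (not leap unless ÷400).
Multiples of 400: 2.
Leap years = 122 − 5 + 2 = 119.

119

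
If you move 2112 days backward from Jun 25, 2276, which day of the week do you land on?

Tuesday

First find the weekday of Jun 25, 2276. Doomsday rule: the anchor day for the 2200s is Friday. For year 76: 76÷12 = 6 r 4, and 4÷4 = 1, so 6+4+1 = 11.
Friday + 11 ≡ Tuesday — that's 2276's doomsday.
In June the doomsday date is Jun 6.
Jun 25 is 19 days after Jun 6; 19 mod 7 = 5, so Tuesday + 5 = Sunday.
2112 mod 7 = 5, so 2112 days before a Sunday is Sunday − 5 = Tuesday.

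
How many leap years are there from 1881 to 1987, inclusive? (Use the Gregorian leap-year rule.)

Multiples of 4 in [1881,1987]: 26.
Of those, multiples of 100: 1 (not leap unless ÷400).
Multiples of 400: 0.
Leap years = 26 − 1 + 0 = 25.

25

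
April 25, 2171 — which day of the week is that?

Thursday

Doomsday rule: the anchor day for the 2100s is Sunday. For year 71: 71÷12 = 5 r 11, and 11÷4 = 2, so 5+11+2 = 18.
Sunday + 18 ≡ Thursday — that's 2171's doomsday.
In April the doomsday date is Apr 4.
Apr 25 is 21 days after Apr 4; 21 mod 7 = 0, so Thursday + 0 = Thursday.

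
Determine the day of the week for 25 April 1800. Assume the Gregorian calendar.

Friday

Doomsday rule: the anchor day for the 1800s is Friday. For year 00: 0÷12 = 0 r 0, and 0÷4 = 0, so 0+0+0 = 0.
Friday + 0 ≡ Friday — that's 1800's doomsday.
In April the doomsday date is Apr 4.
Apr 25 is 21 days after Apr 4; 21 mod 7 = 0, so Friday + 0 = Friday.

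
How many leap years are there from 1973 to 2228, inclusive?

62

Multiples of 4 in [1973,2228]: 64.
Of those, multiples of 100: 3 (not leap unless ÷400).
Multiples of 400: 1.
Leap years = 64 − 3 + 1 = 62.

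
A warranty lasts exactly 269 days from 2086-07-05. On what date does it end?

Jul has 31 days: +27 → Aug 1, 2086 (242 left).
Aug has 31 days: +31 → Sep 1, 2086 (211 left).
Sep has 30 days: +30 → Oct 1, 2086 (181 left).
Oct has 31 days: +31 → Nov 1, 2086 (150 left).
Nov has 30 days: +30 → Dec 1, 2086 (120 left).
Dec has 31 days: +31 → Jan 1, 2087 (89 left).
Jan has 31 days: +31 → Feb 1, 2087 (58 left).
Feb has 28 days: +28 → Mar 1, 2087 (30 left).
+30 → Mar 31, 2087.

March 31, 2087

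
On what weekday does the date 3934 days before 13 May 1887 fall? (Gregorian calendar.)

First find the weekday of May 13, 1887. Doomsday rule: the anchor day for the 1800s is Friday. For year 87: 87÷12 = 7 r 3, and 3÷4 = 0, so 7+3+0 = 10.
Friday + 10 ≡ Monday — that's 1887's doomsday.
In May the doomsday date is May 9.
May 13 is 4 days after May 9; 4 mod 7 = 4, so Monday + 4 = Friday.
3934 mod 7 = 0, so 3934 days before a Friday is Friday − 0 = Friday.

Friday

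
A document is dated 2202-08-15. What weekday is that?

Doomsday rule: the anchor day for the 2200s is Friday. For year 02: 2÷12 = 0 r 2, and 2÷4 = 0, so 0+2+0 = 2.
Friday + 2 ≡ Sunday — that's 2202's doomsday.
In August the doomsday date is Aug 8.
Aug 15 is 7 days after Aug 8; 7 mod 7 = 0, so Sunday + 0 = Sunday.

Sunday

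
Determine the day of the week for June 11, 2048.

Thursday

Doomsday rule: the anchor day for the 2000s is Tuesday. For year 48: 48÷12 = 4 r 0, and 0÷4 = 0, so 4+0+0 = 4.
Tuesday + 4 ≡ Saturday — that's 2048's doomsday.
In June the doomsday date is Jun 6.
Jun 11 is 5 days after Jun 6; 5 mod 7 = 5, so Saturday + 5 = Thursday.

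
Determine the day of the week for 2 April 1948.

Friday

January 1, 1948 is a Thursday.
Jan 1, 1948 → Feb 1, 1948: 31 days (January has 31).
Feb 1, 1948 → Mar 1, 1948: 29 days (February has 29).
Mar 1, 1948 → Apr 1, 1948: 31 days (March has 31).
Apr 1, 1948 → Apr 2, 1948: 1 days.
Total: 92 days.
92 mod 7 = 1, so Thursday + 1 = Friday.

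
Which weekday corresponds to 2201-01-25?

Sunday

Doomsday rule: the anchor day for the 2200s is Friday. For year 01: 1÷12 = 0 r 1, and 1÷4 = 0, so 0+1+0 = 1.
Friday + 1 ≡ Saturday — that's 2201's doomsday.
In January the doomsday date is Jan 3 (2201 is not a leap year).
Jan 25 is 22 days after Jan 3; 22 mod 7 = 1, so Saturday + 1 = Sunday.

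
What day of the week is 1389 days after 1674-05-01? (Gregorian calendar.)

First find the weekday of May 1, 1674. Doomsday rule: the anchor day for the 1600s is Tuesday. For year 74: 74÷12 = 6 r 2, and 2÷4 = 0, so 6+2+0 = 8.
Tuesday + 8 ≡ Wednesday — that's 1674's doomsday.
In May the doomsday date is May 9.
May 1 is 8 days before May 9; 8 mod 7 = 1, so Wednesday − 1 = Tuesday.
1389 mod 7 = 3, so 1389 days after a Tuesday is Tuesday + 3 = Friday.

Friday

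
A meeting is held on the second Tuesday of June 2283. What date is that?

June 1, 2283 is a Friday.
The first Tuesday is therefore June 5 (4 days later).
The second Tuesday is 5 + 1×7 = June 12.

June 12, 2283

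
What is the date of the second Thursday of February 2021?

February 1, 2021 is a Monday.
The first Thursday is therefore February 4 (3 days later).
The second Thursday is 4 + 1×7 = February 11.

February 11, 2021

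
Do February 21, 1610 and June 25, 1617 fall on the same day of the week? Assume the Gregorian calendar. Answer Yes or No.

From Feb 21, 1610 to Jun 25, 1617 is 2681 days.
2681 mod 7 = 0, so they are the same weekday.
(Feb 21, 1610 is a Sunday; Jun 25, 1617 is a Sunday.)

Yes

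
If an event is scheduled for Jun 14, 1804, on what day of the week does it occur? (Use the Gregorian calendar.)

Doomsday rule: the anchor day for the 1800s is Friday. For year 04: 4÷12 = 0 r 4, and 4÷4 = 1, so 0+4+1 = 5.
Friday + 5 ≡ Wednesday — that's 1804's doomsday.
In June the doomsday date is Jun 6.
Jun 14 is 8 days after Jun 6; 8 mod 7 = 1, so Wednesday + 1 = Thursday.

Thursday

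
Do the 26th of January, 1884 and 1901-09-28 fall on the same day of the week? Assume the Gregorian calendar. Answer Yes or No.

Yes

From Jan 26, 1884 to Sep 28, 1901 is 6454 days.
6454 mod 7 = 0, so they are the same weekday.
(Jan 26, 1884 is a Saturday; Sep 28, 1901 is a Saturday.)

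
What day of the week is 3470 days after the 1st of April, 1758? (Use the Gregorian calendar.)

Thursday

Apr 1, 1758 is a Saturday.
3470 mod 7 = 5, so 3470 days after a Saturday is Saturday + 5 = Thursday.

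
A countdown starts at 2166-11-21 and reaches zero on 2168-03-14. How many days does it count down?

Nov 21, 2166 → Nov 21, 2167: 365 days.
Nov 21, 2167 → Dec 21, 2167: 30 days (November has 30).
Dec 21, 2167 → Jan 21, 2168: 31 days (December has 31).
Jan 21, 2168 → Feb 21, 2168: 31 days (January has 31).
Feb 21, 2168 → Mar 14, 2168: 22 days.
Total: 479 days.

479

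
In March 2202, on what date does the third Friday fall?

March 1, 2202 is a Monday.
The first Friday is therefore March 5 (4 days later).
The third Friday is 5 + 2×7 = March 19.

March 19, 2202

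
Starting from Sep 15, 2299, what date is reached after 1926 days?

December 24, 2304

+365 (one year) → Sep 15, 2300 (1561 left).
+365 (one year) → Sep 15, 2301 (1196 left).
+365 (one year) → Sep 15, 2302 (831 left).
+365 (one year) → Sep 15, 2303 (466 left).
+366 (one year; includes Feb 29, 2304) → Sep 15, 2304 (100 left).
Sep has 30 days: +16 → Oct 1, 2304 (84 left).
Oct has 31 days: +31 → Nov 1, 2304 (53 left).
Nov has 30 days: +30 → Dec 1, 2304 (23 left).
+23 → Dec 24, 2304.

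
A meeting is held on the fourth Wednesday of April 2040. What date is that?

April 25, 2040

April 1, 2040 is a Sunday.
The first Wednesday is therefore April 4 (3 days later).
The fourth Wednesday is 4 + 3×7 = April 25.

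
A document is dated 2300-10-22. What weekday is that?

Monday

Doomsday rule: the anchor day for the 2300s is Wednesday. For year 00: 0÷12 = 0 r 0, and 0÷4 = 0, so 0+0+0 = 0.
Wednesday + 0 ≡ Wednesday — that's 2300's doomsday.
In October the doomsday date is Oct 10.
Oct 22 is 12 days after Oct 10; 12 mod 7 = 5, so Wednesday + 5 = Monday.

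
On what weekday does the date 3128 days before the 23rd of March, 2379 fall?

Saturday

First find the weekday of Mar 23, 2379. Doomsday rule: the anchor day for the 2300s is Wednesday. For year 79: 79÷12 = 6 r 7, and 7÷4 = 1, so 6+7+1 = 14.
Wednesday + 14 ≡ Wednesday — that's 2379's doomsday.
In March the doomsday date is Mar 14.
Mar 23 is 9 days after Mar 14; 9 mod 7 = 2, so Wednesday + 2 = Friday.
3128 mod 7 = 6, so 3128 days before a Friday is Friday − 6 = Saturday.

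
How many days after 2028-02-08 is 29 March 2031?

Feb 8, 2028 → Feb 8, 2029: 366 days (Feb 29, 2028 is in that span).
Feb 8, 2029 → Feb 8, 2030: 365 days.
Feb 8, 2030 → Feb 8, 2031: 365 days.
Feb 8, 2031 → Mar 8, 2031: 28 days (February has 28).
Mar 8, 2031 → Mar 29, 2031: 21 days.
Total: 1145 days.

1145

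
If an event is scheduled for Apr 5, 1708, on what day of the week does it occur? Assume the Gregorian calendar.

Doomsday rule: the anchor day for the 1700s is Sunday. For year 08: 8÷12 = 0 r 8, and 8÷4 = 2, so 0+8+2 = 10.
Sunday + 10 ≡ Wednesday — that's 1708's doomsday.
In April the doomsday date is Apr 4.
Apr 5 is 1 day after Apr 4; 1 mod 7 = 1, so Wednesday + 1 = Thursday.

Thursday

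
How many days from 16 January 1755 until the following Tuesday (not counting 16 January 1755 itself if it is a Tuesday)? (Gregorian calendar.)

Jan 16, 1755 is a Thursday.
From Thursday to the next Tuesday is 5 days.

5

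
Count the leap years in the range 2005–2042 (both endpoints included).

9

Multiples of 4 in [2005,2042]: 9.
Of those, multiples of 100: 0 (not leap unless ÷400).
Multiples of 400: 0.
Leap years = 9 − 0 + 0 = 9.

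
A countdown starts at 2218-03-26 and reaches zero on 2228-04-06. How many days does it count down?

3664

Mar 26, 2218 → Mar 26, 2219: 365 days.
Mar 26, 2219 → Mar 26, 2220: 366 days (Feb 29, 2220 is in that span).
Mar 26, 2220 → Mar 26, 2221: 365 days.
Mar 26, 2221 → Mar 26, 2222: 365 days.
Mar 26, 2222 → Mar 26, 2223: 365 days.
Mar 26, 2223 → Mar 26, 2224: 366 days (Feb 29, 2224 is in that span).
Mar 26, 2224 → Mar 26, 2225: 365 days.
Mar 26, 2225 → Mar 26, 2226: 365 days.
Mar 26, 2226 → Mar 26, 2227: 365 days.
Mar 26, 2227 → Apr 26, 2227: 31 days (March has 31).
Apr 26, 2227 → May 26, 2227: 30 days (April has 30).
May 26, 2227 → Jun 26, 2227: 31 days (May has 31).
Jun 26, 2227 → Jul 26, 2227: 30 days (June has 30).
Jul 26, 2227 → Aug 26, 2227: 31 days (July has 31).
Aug 26, 2227 → Sep 26, 2227: 31 days (August has 31).
Sep 26, 2227 → Oct 26, 2227: 30 days (September has 30).
Oct 26, 2227 → Nov 26, 2227: 31 days (October has 31).
Nov 26, 2227 → Dec 26, 2227: 30 days (November has 30).
Dec 26, 2227 → Jan 26, 2228: 31 days (December has 31).
Jan 26, 2228 → Feb 26, 2228: 31 days (January has 31).
Feb 26, 2228 → Mar 26, 2228: 29 days (February has 29).
Mar 26, 2228 → Apr 6, 2228: 11 days.
Total: 3664 days.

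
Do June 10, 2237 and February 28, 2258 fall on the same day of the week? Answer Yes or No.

No

From Jun 10, 2237 to Feb 28, 2258 is 7568 days.
7568 mod 7 = 1, so they are different weekdays.
(Jun 10, 2237 is a Saturday; Feb 28, 2258 is a Sunday.)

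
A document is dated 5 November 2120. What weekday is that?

Doomsday rule: the anchor day for the 2100s is Sunday. For year 20: 20÷12 = 1 r 8, and 8÷4 = 2, so 1+8+2 = 11.
Sunday + 11 ≡ Thursday — that's 2120's doomsday.
In November the doomsday date is Nov 7.
Nov 5 is 2 days before Nov 7; 2 mod 7 = 2, so Thursday − 2 = Tuesday.

Tuesday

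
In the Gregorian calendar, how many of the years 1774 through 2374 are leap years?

Multiples of 4 in [1774,2374]: 150.
Of those, multiples of 100: 6 (not leap unless ÷400).
Multiples of 400: 1.
Leap years = 150 − 6 + 1 = 145.

145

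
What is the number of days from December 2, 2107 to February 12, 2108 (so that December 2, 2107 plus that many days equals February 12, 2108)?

Dec 2, 2107 → Jan 2, 2108: 31 days (December has 31).
Jan 2, 2108 → Feb 2, 2108: 31 days (January has 31).
Feb 2, 2108 → Feb 12, 2108: 10 days.
Total: 72 days.

72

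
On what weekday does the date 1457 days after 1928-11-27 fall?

First find the weekday of Nov 27, 1928. Doomsday rule: the anchor day for the 1900s is Wednesday. For year 28: 28÷12 = 2 r 4, and 4÷4 = 1, so 2+4+1 = 7.
Wednesday + 7 ≡ Wednesday — that's 1928's doomsday.
In November the doomsday date is Nov 7.
Nov 27 is 20 days after Nov 7; 20 mod 7 = 6, so Wednesday + 6 = Tuesday.
1457 mod 7 = 1, so 1457 days after a Tuesday is Tuesday + 1 = Wednesday.

Wednesday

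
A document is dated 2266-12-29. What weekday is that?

Saturday

Doomsday rule: the anchor day for the 2200s is Friday. For year 66: 66÷12 = 5 r 6, and 6÷4 = 1, so 5+6+1 = 12.
Friday + 12 ≡ Wednesday — that's 2266's doomsday.
In December the doomsday date is Dec 12.
Dec 29 is 17 days after Dec 12; 17 mod 7 = 3, so Wednesday + 3 = Saturday.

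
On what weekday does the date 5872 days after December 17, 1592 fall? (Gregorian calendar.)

Dec 17, 1592 is a Thursday.
5872 mod 7 = 6, so 5872 days after a Thursday is Thursday + 6 = Wednesday.

Wednesday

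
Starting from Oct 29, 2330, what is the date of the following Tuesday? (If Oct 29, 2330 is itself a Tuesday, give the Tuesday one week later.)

November 4, 2330

Oct 29, 2330 is a Wednesday.
From Wednesday to the next Tuesday is 6 days.
Oct 29, 2330 + 6 = Nov 4, 2330.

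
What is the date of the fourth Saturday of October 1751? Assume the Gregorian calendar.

October 23, 1751

October 1, 1751 is a Friday.
The first Saturday is therefore October 2 (1 days later).
The fourth Saturday is 2 + 3×7 = October 23.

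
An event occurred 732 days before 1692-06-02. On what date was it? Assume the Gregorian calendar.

−366 (one year; includes Feb 29, 1692) → Jun 2, 1691 (366 left).
−2 → May 31, 1691 (end of May, 31 days; 364 left).
−31 → Apr 30, 1691 (end of Apr, 30 days; 333 left).
−30 → Mar 31, 1691 (end of Mar, 31 days; 303 left).
−31 → Feb 28, 1691 (end of Feb, 28 days; 272 left).
−28 → Jan 31, 1691 (end of Jan, 31 days; 244 left).
−31 → Dec 31, 1690 (end of Dec, 31 days; 213 left).
−31 → Nov 30, 1690 (end of Nov, 30 days; 182 left).
−30 → Oct 31, 1690 (end of Oct, 31 days; 152 left).
−31 → Sep 30, 1690 (end of Sep, 30 days; 121 left).
−30 → Aug 31, 1690 (end of Aug, 31 days; 91 left).
−31 → Jul 31, 1690 (end of Jul, 31 days; 60 left).
−31 → Jun 30, 1690 (end of Jun, 30 days; 29 left).
−29 → Jun 1, 1690.

June 1, 1690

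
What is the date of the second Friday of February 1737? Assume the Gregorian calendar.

February 8, 1737

February 1, 1737 is a Friday.
The first Friday is therefore February 1 (same day).
The second Friday is 1 + 1×7 = February 8.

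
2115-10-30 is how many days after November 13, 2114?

Nov 13, 2114 → Dec 13, 2114: 30 days (November has 30).
Dec 13, 2114 → Jan 13, 2115: 31 days (December has 31).
Jan 13, 2115 → Feb 13, 2115: 31 days (January has 31).
Feb 13, 2115 → Mar 13, 2115: 28 days (February has 28).
Mar 13, 2115 → Apr 13, 2115: 31 days (March has 31).
Apr 13, 2115 → May 13, 2115: 30 days (April has 30).
May 13, 2115 → Jun 13, 2115: 31 days (May has 31).
Jun 13, 2115 → Jul 13, 2115: 30 days (June has 30).
Jul 13, 2115 → Aug 13, 2115: 31 days (July has 31).
Aug 13, 2115 → Sep 13, 2115: 31 days (August has 31).
Sep 13, 2115 → Oct 13, 2115: 30 days (September has 30).
Oct 13, 2115 → Oct 30, 2115: 17 days.
Total: 351 days.

351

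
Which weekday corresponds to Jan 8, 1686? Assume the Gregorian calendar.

Tuesday

Doomsday rule: the anchor day for the 1600s is Tuesday. For year 86: 86÷12 = 7 r 2, and 2÷4 = 0, so 7+2+0 = 9.
Tuesday + 9 ≡ Thursday — that's 1686's doomsday.
In January the doomsday date is Jan 3 (1686 is not a leap year).
Jan 8 is 5 days after Jan 3; 5 mod 7 = 5, so Thursday + 5 = Tuesday.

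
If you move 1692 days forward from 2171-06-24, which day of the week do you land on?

Saturday

Jun 24, 2171 is a Monday.
1692 mod 7 = 5, so 1692 days after a Monday is Monday + 5 = Saturday.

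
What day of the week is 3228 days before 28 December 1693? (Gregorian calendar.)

First find the weekday of Dec 28, 1693. Doomsday rule: the anchor day for the 1600s is Tuesday. For year 93: 93÷12 = 7 r 9, and 9÷4 = 2, so 7+9+2 = 18.
Tuesday + 18 ≡ Saturday — that's 1693's doomsday.
In December the doomsday date is Dec 12.
Dec 28 is 16 days after Dec 12; 16 mod 7 = 2, so Saturday + 2 = Monday.
3228 mod 7 = 1, so 3228 days before a Monday is Monday − 1 = Sunday.

Sunday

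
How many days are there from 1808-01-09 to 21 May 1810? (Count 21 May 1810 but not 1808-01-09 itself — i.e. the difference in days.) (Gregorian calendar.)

Jan 9, 1808 → Jan 9, 1809: 366 days (Feb 29, 1808 is in that span).
Jan 9, 1809 → Jan 9, 1810: 365 days.
Jan 9, 1810 → Feb 9, 1810: 31 days (January has 31).
Feb 9, 1810 → Mar 9, 1810: 28 days (February has 28).
Mar 9, 1810 → Apr 9, 1810: 31 days (March has 31).
Apr 9, 1810 → May 9, 1810: 30 days (April has 30).
May 9, 1810 → May 21, 1810: 12 days.
Total: 863 days.

863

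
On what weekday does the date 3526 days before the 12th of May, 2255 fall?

May 12, 2255 is a Saturday.
3526 mod 7 = 5, so 3526 days before a Saturday is Saturday − 5 = Monday.

Monday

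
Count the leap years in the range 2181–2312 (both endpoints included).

31

Multiples of 4 in [2181,2312]: 33.
Of those, multiples of 100: 2 (not leap unless ÷400).
Multiples of 400: 0.
Leap years = 33 − 2 + 0 = 31.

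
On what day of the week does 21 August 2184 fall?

Saturday

Doomsday rule: the anchor day for the 2100s is Sunday. For year 84: 84÷12 = 7 r 0, and 0÷4 = 0, so 7+0+0 = 7.
Sunday + 7 ≡ Sunday — that's 2184's doomsday.
In August the doomsday date is Aug 8.
Aug 21 is 13 days after Aug 8; 13 mod 7 = 6, so Sunday + 6 = Saturday.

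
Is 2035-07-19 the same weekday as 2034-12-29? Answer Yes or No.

From Dec 29, 2034 to Jul 19, 2035 is 202 days.
202 mod 7 = 6, so they are different weekdays.
(Dec 29, 2034 is a Friday; Jul 19, 2035 is a Thursday.)

No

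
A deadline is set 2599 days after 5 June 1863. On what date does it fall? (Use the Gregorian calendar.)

July 17, 1870

+366 (one year; includes Feb 29, 1864) → Jun 5, 1864 (2233 left).
+365 (one year) → Jun 5, 1865 (1868 left).
+365 (one year) → Jun 5, 1866 (1503 left).
+365 (one year) → Jun 5, 1867 (1138 left).
+366 (one year; includes Feb 29, 1868) → Jun 5, 1868 (772 left).
+365 (one year) → Jun 5, 1869 (407 left).
+365 (one year) → Jun 5, 1870 (42 left).
Jun has 30 days: +26 → Jul 1, 1870 (16 left).
+16 → Jul 17, 1870.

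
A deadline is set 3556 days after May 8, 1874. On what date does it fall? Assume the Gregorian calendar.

+365 (one year) → May 8, 1875 (3191 left).
+366 (one year; includes Feb 29, 1876) → May 8, 1876 (2825 left).
+365 (one year) → May 8, 1877 (2460 left).
+365 (one year) → May 8, 1878 (2095 left).
+365 (one year) → May 8, 1879 (1730 left).
+366 (one year; includes Feb 29, 1880) → May 8, 1880 (1364 left).
+365 (one year) → May 8, 1881 (999 left).
+365 (one year) → May 8, 1882 (634 left).
+365 (one year) → May 8, 1883 (269 left).
May has 31 days: +24 → Jun 1, 1883 (245 left).
Jun has 30 days: +30 → Jul 1, 1883 (215 left).
Jul has 31 days: +31 → Aug 1, 1883 (184 left).
Aug has 31 days: +31 → Sep 1, 1883 (153 left).
Sep has 30 days: +30 → Oct 1, 1883 (123 left).
Oct has 31 days: +31 → Nov 1, 1883 (92 left).
Nov has 30 days: +30 → Dec 1, 1883 (62 left).
Dec has 31 days: +31 → Jan 1, 1884 (31 left).
Jan has 31 days: +31 → Feb 1, 1884 (0 left).

February 1, 1884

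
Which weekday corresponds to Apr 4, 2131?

Doomsday rule: the anchor day for the 2100s is Sunday. For year 31: 31÷12 = 2 r 7, and 7÷4 = 1, so 2+7+1 = 10.
Sunday + 10 ≡ Wednesday — that's 2131's doomsday.
In April the doomsday date is Apr 4.
Apr 4 is the doomsday itself: Wednesday.

Wednesday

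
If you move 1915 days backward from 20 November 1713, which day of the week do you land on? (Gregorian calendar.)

Thursday

Nov 20, 1713 is a Monday.
1915 mod 7 = 4, so 1915 days before a Monday is Monday − 4 = Thursday.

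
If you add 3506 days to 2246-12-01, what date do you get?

+365 (one year) → Dec 1, 2247 (3141 left).
+366 (one year; includes Feb 29, 2248) → Dec 1, 2248 (2775 left).
+365 (one year) → Dec 1, 2249 (2410 left).
+365 (one year) → Dec 1, 2250 (2045 left).
+365 (one year) → Dec 1, 2251 (1680 left).
+366 (one year; includes Feb 29, 2252) → Dec 1, 2252 (1314 left).
+365 (one year) → Dec 1, 2253 (949 left).
+365 (one year) → Dec 1, 2254 (584 left).
+365 (one year) → Dec 1, 2255 (219 left).
Dec has 31 days: +31 → Jan 1, 2256 (188 left).
Jan has 31 days: +31 → Feb 1, 2256 (157 left).
Feb has 29 days: +29 → Mar 1, 2256 (128 left).
Mar has 31 days: +31 → Apr 1, 2256 (97 left).
Apr has 30 days: +30 → May 1, 2256 (67 left).
May has 31 days: +31 → Jun 1, 2256 (36 left).
Jun has 30 days: +30 → Jul 1, 2256 (6 left).
+6 → Jul 7, 2256.

July 7, 2256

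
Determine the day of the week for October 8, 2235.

Doomsday rule: the anchor day for the 2200s is Friday. For year 35: 35÷12 = 2 r 11, and 11÷4 = 2, so 2+11+2 = 15.
Friday + 15 ≡ Saturday — that's 2235's doomsday.
In October the doomsday date is Oct 10.
Oct 8 is 2 days before Oct 10; 2 mod 7 = 2, so Saturday − 2 = Thursday.

Thursday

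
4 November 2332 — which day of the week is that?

Friday

Doomsday rule: the anchor day for the 2300s is Wednesday. For year 32: 32÷12 = 2 r 8, and 8÷4 = 2, so 2+8+2 = 12.
Wednesday + 12 ≡ Monday — that's 2332's doomsday.
In November the doomsday date is Nov 7.
Nov 4 is 3 days before Nov 7; 3 mod 7 = 3, so Monday − 3 = Friday.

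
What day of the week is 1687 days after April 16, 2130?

Sunday

Apr 16, 2130 is a Sunday.
1687 mod 7 = 0, so 1687 days after a Sunday is Sunday + 0 = Sunday.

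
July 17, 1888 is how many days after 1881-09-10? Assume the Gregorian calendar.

2502

Sep 10, 1881 → Sep 10, 1882: 365 days.
Sep 10, 1882 → Sep 10, 1883: 365 days.
Sep 10, 1883 → Sep 10, 1884: 366 days (Feb 29, 1884 is in that span).
Sep 10, 1884 → Sep 10, 1885: 365 days.
Sep 10, 1885 → Sep 10, 1886: 365 days.
Sep 10, 1886 → Sep 10, 1887: 365 days.
Sep 10, 1887 → Oct 10, 1887: 30 days (September has 30).
Oct 10, 1887 → Nov 10, 1887: 31 days (October has 31).
Nov 10, 1887 → Dec 10, 1887: 30 days (November has 30).
Dec 10, 1887 → Jan 10, 1888: 31 days (December has 31).
Jan 10, 1888 → Feb 10, 1888: 31 days (January has 31).
Feb 10, 1888 → Mar 10, 1888: 29 days (February has 29).
Mar 10, 1888 → Apr 10, 1888: 31 days (March has 31).
Apr 10, 1888 → May 10, 1888: 30 days (April has 30).
May 10, 1888 → Jun 10, 1888: 31 days (May has 31).
Jun 10, 1888 → Jul 10, 1888: 30 days (June has 30).
Jul 10, 1888 → Jul 17, 1888: 7 days.
Total: 2502 days.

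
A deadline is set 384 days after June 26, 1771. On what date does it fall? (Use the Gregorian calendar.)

July 14, 1772

Jun has 30 days: +5 → Jul 1, 1771 (379 left).
Jul has 31 days: +31 → Aug 1, 1771 (348 left).
Aug has 31 days: +31 → Sep 1, 1771 (317 left).
Sep has 30 days: +30 → Oct 1, 1771 (287 left).
Oct has 31 days: +31 → Nov 1, 1771 (256 left).
Nov has 30 days: +30 → Dec 1, 1771 (226 left).
Dec has 31 days: +31 → Jan 1, 1772 (195 left).
Jan has 31 days: +31 → Feb 1, 1772 (164 left).
Feb has 29 days: +29 → Mar 1, 1772 (135 left).
Mar has 31 days: +31 → Apr 1, 1772 (104 left).
Apr has 30 days: +30 → May 1, 1772 (74 left).
May has 31 days: +31 → Jun 1, 1772 (43 left).
Jun has 30 days: +30 → Jul 1, 1772 (13 left).
+13 → Jul 14, 1772.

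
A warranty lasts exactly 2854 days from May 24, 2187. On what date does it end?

March 17, 2195

+366 (one year; includes Feb 29, 2188) → May 24, 2188 (2488 left).
+365 (one year) → May 24, 2189 (2123 left).
+365 (one year) → May 24, 2190 (1758 left).
+365 (one year) → May 24, 2191 (1393 left).
+366 (one year; includes Feb 29, 2192) → May 24, 2192 (1027 left).
+365 (one year) → May 24, 2193 (662 left).
+365 (one year) → May 24, 2194 (297 left).
May has 31 days: +8 → Jun 1, 2194 (289 left).
Jun has 30 days: +30 → Jul 1, 2194 (259 left).
Jul has 31 days: +31 → Aug 1, 2194 (228 left).
Aug has 31 days: +31 → Sep 1, 2194 (197 left).
Sep has 30 days: +30 → Oct 1, 2194 (167 left).
Oct has 31 days: +31 → Nov 1, 2194 (136 left).
Nov has 30 days: +30 → Dec 1, 2194 (106 left).
Dec has 31 days: +31 → Jan 1, 2195 (75 left).
Jan has 31 days: +31 → Feb 1, 2195 (44 left).
Feb has 28 days: +28 → Mar 1, 2195 (16 left).
+16 → Mar 17, 2195.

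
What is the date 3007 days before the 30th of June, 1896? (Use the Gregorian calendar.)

−366 (one year; includes Feb 29, 1896) → Jun 30, 1895 (2641 left).
−365 (one year) → Jun 30, 1894 (2276 left).
−365 (one year) → Jun 30, 1893 (1911 left).
−365 (one year) → Jun 30, 1892 (1546 left).
−366 (one year; includes Feb 29, 1892) → Jun 30, 1891 (1180 left).
−365 (one year) → Jun 30, 1890 (815 left).
−365 (one year) → Jun 30, 1889 (450 left).
−365 (one year) → Jun 30, 1888 (85 left).
−30 → May 31, 1888 (end of May, 31 days; 55 left).
−31 → Apr 30, 1888 (end of Apr, 30 days; 24 left).
−24 → Apr 6, 1888.

April 6, 1888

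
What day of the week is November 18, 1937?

Thursday

January 1, 1937 is a Friday.
Jan 1, 1937 → Feb 1, 1937: 31 days (January has 31).
Feb 1, 1937 → Mar 1, 1937: 28 days (February has 28).
Mar 1, 1937 → Apr 1, 1937: 31 days (March has 31).
Apr 1, 1937 → May 1, 1937: 30 days (April has 30).
May 1, 1937 → Jun 1, 1937: 31 days (May has 31).
Jun 1, 1937 → Jul 1, 1937: 30 days (June has 30).
Jul 1, 1937 → Aug 1, 1937: 31 days (July has 31).
Aug 1, 1937 → Sep 1, 1937: 31 days (August has 31).
Sep 1, 1937 → Oct 1, 1937: 30 days (September has 30).
Oct 1, 1937 → Nov 1, 1937: 31 days (October has 31).
Nov 1, 1937 → Nov 18, 1937: 17 days.
Total: 321 days.
321 mod 7 = 6, so Friday + 6 = Thursday.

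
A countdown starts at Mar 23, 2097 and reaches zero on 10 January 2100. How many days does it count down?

Mar 23, 2097 → Mar 23, 2098: 365 days.
Mar 23, 2098 → Mar 23, 2099: 365 days.
Mar 23, 2099 → Apr 23, 2099: 31 days (March has 31).
Apr 23, 2099 → May 23, 2099: 30 days (April has 30).
May 23, 2099 → Jun 23, 2099: 31 days (May has 31).
Jun 23, 2099 → Jul 23, 2099: 30 days (June has 30).
Jul 23, 2099 → Aug 23, 2099: 31 days (July has 31).
Aug 23, 2099 → Sep 23, 2099: 31 days (August has 31).
Sep 23, 2099 → Oct 23, 2099: 30 days (September has 30).
Oct 23, 2099 → Nov 23, 2099: 31 days (October has 31).
Nov 23, 2099 → Dec 23, 2099: 30 days (November has 30).
Dec 23, 2099 → Jan 10, 2100: 18 days.
Total: 1023 days.

1023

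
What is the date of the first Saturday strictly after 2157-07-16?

Jul 16, 2157 is a Saturday.
From Saturday to the next Saturday is 7 days.
Jul 16, 2157 + 7 = Jul 23, 2157.

July 23, 2157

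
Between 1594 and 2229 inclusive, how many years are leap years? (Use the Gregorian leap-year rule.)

154

Multiples of 4 in [1594,2229]: 159.
Of those, multiples of 100: 7 (not leap unless ÷400).
Multiples of 400: 2.
Leap years = 159 − 7 + 2 = 154.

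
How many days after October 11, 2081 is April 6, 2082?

Oct 11, 2081 → Nov 11, 2081: 31 days (October has 31).
Nov 11, 2081 → Dec 11, 2081: 30 days (November has 30).
Dec 11, 2081 → Jan 11, 2082: 31 days (December has 31).
Jan 11, 2082 → Feb 11, 2082: 31 days (January has 31).
Feb 11, 2082 → Mar 11, 2082: 28 days (February has 28).
Mar 11, 2082 → Apr 6, 2082: 26 days.
Total: 177 days.

177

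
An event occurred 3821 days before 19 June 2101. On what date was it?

−365 (one year) → Jun 19, 2100 (3456 left).
−365 (one year) → Jun 19, 2099 (3091 left).
−365 (one year) → Jun 19, 2098 (2726 left).
−365 (one year) → Jun 19, 2097 (2361 left).
−365 (one year) → Jun 19, 2096 (1996 left).
−366 (one year; includes Feb 29, 2096) → Jun 19, 2095 (1630 left).
−365 (one year) → Jun 19, 2094 (1265 left).
−365 (one year) → Jun 19, 2093 (900 left).
−365 (one year) → Jun 19, 2092 (535 left).
−366 (one year; includes Feb 29, 2092) → Jun 19, 2091 (169 left).
−19 → May 31, 2091 (end of May, 31 days; 150 left).
−31 → Apr 30, 2091 (end of Apr, 30 days; 119 left).
−30 → Mar 31, 2091 (end of Mar, 31 days; 89 left).
−31 → Feb 28, 2091 (end of Feb, 28 days; 58 left).
−28 → Jan 31, 2091 (end of Jan, 31 days; 30 left).
−30 → Jan 1, 2091.

January 1, 2091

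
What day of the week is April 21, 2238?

Doomsday rule: the anchor day for the 2200s is Friday. For year 38: 38÷12 = 3 r 2, and 2÷4 = 0, so 3+2+0 = 5.
Friday + 5 ≡ Wednesday — that's 2238's doomsday.
In April the doomsday date is Apr 4.
Apr 21 is 17 days after Apr 4; 17 mod 7 = 3, so Wednesday + 3 = Saturday.

Saturday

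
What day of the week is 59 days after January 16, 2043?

Jan 16, 2043 is a Friday.
59 mod 7 = 3, so 59 days after a Friday is Friday + 3 = Monday.

Monday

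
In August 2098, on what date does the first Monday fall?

August 1, 2098 is a Friday.
The first Monday is therefore August 4 (3 days later).

August 4, 2098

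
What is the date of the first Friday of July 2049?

July 2, 2049

July 1, 2049 is a Thursday.
The first Friday is therefore July 2 (1 days later).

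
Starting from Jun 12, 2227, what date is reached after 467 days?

+366 (one year; includes Feb 29, 2228) → Jun 12, 2228 (101 left).
Jun has 30 days: +19 → Jul 1, 2228 (82 left).
Jul has 31 days: +31 → Aug 1, 2228 (51 left).
Aug has 31 days: +31 → Sep 1, 2228 (20 left).
+20 → Sep 21, 2228.

September 21, 2228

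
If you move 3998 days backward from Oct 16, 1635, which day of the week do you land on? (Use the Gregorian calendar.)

Monday

First find the weekday of Oct 16, 1635. Doomsday rule: the anchor day for the 1600s is Tuesday. For year 35: 35÷12 = 2 r 11, and 11÷4 = 2, so 2+11+2 = 15.
Tuesday + 15 ≡ Wednesday — that's 1635's doomsday.
In October the doomsday date is Oct 10.
Oct 16 is 6 days after Oct 10; 6 mod 7 = 6, so Wednesday + 6 = Tuesday.
3998 mod 7 = 1, so 3998 days before a Tuesday is Tuesday − 1 = Monday.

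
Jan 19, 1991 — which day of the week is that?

Saturday

Doomsday rule: the anchor day for the 1900s is Wednesday. For year 91: 91÷12 = 7 r 7, and 7÷4 = 1, so 7+7+1 = 15.
Wednesday + 15 ≡ Thursday — that's 1991's doomsday.
In January the doomsday date is Jan 3 (1991 is not a leap year).
Jan 19 is 16 days after Jan 3; 16 mod 7 = 2, so Thursday + 2 = Saturday.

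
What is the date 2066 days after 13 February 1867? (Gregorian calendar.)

October 10, 1872

+365 (one year) → Feb 13, 1868 (1701 left).
+366 (one year; includes Feb 29, 1868) → Feb 13, 1869 (1335 left).
+365 (one year) → Feb 13, 1870 (970 left).
+365 (one year) → Feb 13, 1871 (605 left).
+365 (one year) → Feb 13, 1872 (240 left).
Feb has 29 days: +17 → Mar 1, 1872 (223 left).
Mar has 31 days: +31 → Apr 1, 1872 (192 left).
Apr has 30 days: +30 → May 1, 1872 (162 left).
May has 31 days: +31 → Jun 1, 1872 (131 left).
Jun has 30 days: +30 → Jul 1, 1872 (101 left).
Jul has 31 days: +31 → Aug 1, 1872 (70 left).
Aug has 31 days: +31 → Sep 1, 1872 (39 left).
Sep has 30 days: +30 → Oct 1, 1872 (9 left).
+9 → Oct 10, 1872.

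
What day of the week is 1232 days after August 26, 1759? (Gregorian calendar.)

Aug 26, 1759 is a Sunday.
1232 mod 7 = 0, so 1232 days after a Sunday is Sunday + 0 = Sunday.

Sunday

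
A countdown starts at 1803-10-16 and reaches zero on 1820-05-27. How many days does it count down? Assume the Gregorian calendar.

6068

Oct 16, 1803 → Oct 16, 1804: 366 days (Feb 29, 1804 is in that span).
Oct 16, 1804 → Oct 16, 1805: 365 days.
Oct 16, 1805 → Oct 16, 1806: 365 days.
Oct 16, 1806 → Oct 16, 1807: 365 days.
Oct 16, 1807 → Oct 16, 1808: 366 days (Feb 29, 1808 is in that span).
Oct 16, 1808 → Oct 16, 1809: 365 days.
Oct 16, 1809 → Oct 16, 1810: 365 days.
Oct 16, 1810 → Oct 16, 1811: 365 days.
Oct 16, 1811 → Oct 16, 1812: 366 days (Feb 29, 1812 is in that span).
Oct 16, 1812 → Oct 16, 1813: 365 days.
Oct 16, 1813 → Oct 16, 1814: 365 days.
Oct 16, 1814 → Oct 16, 1815: 365 days.
Oct 16, 1815 → Oct 16, 1816: 366 days (Feb 29, 1816 is in that span).
Oct 16, 1816 → Oct 16, 1817: 365 days.
Oct 16, 1817 → Oct 16, 1818: 365 days.
Oct 16, 1818 → Oct 16, 1819: 365 days.
Oct 16, 1819 → Nov 16, 1819: 31 days (October has 31).
Nov 16, 1819 → Dec 16, 1819: 30 days (November has 30).
Dec 16, 1819 → Jan 16, 1820: 31 days (December has 31).
Jan 16, 1820 → Feb 16, 1820: 31 days (January has 31).
Feb 16, 1820 → Mar 16, 1820: 29 days (February has 29).
Mar 16, 1820 → Apr 16, 1820: 31 days (March has 31).
Apr 16, 1820 → May 16, 1820: 30 days (April has 30).
May 16, 1820 → May 27, 1820: 11 days.
Total: 6068 days.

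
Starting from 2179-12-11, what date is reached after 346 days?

Dec has 31 days: +21 → Jan 1, 2180 (325 left).
Jan has 31 days: +31 → Feb 1, 2180 (294 left).
Feb has 29 days: +29 → Mar 1, 2180 (265 left).
Mar has 31 days: +31 → Apr 1, 2180 (234 left).
Apr has 30 days: +30 → May 1, 2180 (204 left).
May has 31 days: +31 → Jun 1, 2180 (173 left).
Jun has 30 days: +30 → Jul 1, 2180 (143 left).
Jul has 31 days: +31 → Aug 1, 2180 (112 left).
Aug has 31 days: +31 → Sep 1, 2180 (81 left).
Sep has 30 days: +30 → Oct 1, 2180 (51 left).
Oct has 31 days: +31 → Nov 1, 2180 (20 left).
+20 → Nov 21, 2180.

November 21, 2180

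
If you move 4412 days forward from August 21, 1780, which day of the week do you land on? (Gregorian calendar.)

Aug 21, 1780 is a Monday.
4412 mod 7 = 2, so 4412 days after a Monday is Monday + 2 = Wednesday.

Wednesday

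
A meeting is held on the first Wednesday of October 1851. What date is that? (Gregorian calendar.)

October 1, 1851

October 1, 1851 is a Wednesday.
The first Wednesday is therefore October 1 (same day).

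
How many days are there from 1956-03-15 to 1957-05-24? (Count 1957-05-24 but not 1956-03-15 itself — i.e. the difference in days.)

Mar 15, 1956 → Mar 15, 1957: 365 days.
Mar 15, 1957 → Apr 15, 1957: 31 days (March has 31).
Apr 15, 1957 → May 15, 1957: 30 days (April has 30).
May 15, 1957 → May 24, 1957: 9 days.
Total: 435 days.

435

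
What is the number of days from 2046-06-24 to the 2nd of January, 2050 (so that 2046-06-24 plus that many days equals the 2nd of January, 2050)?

1288

Jun 24, 2046 → Jun 24, 2047: 365 days.
Jun 24, 2047 → Jun 24, 2048: 366 days (Feb 29, 2048 is in that span).
Jun 24, 2048 → Jun 24, 2049: 365 days.
Jun 24, 2049 → Jul 24, 2049: 30 days (June has 30).
Jul 24, 2049 → Aug 24, 2049: 31 days (July has 31).
Aug 24, 2049 → Sep 24, 2049: 31 days (August has 31).
Sep 24, 2049 → Oct 24, 2049: 30 days (September has 30).
Oct 24, 2049 → Nov 24, 2049: 31 days (October has 31).
Nov 24, 2049 → Dec 24, 2049: 30 days (November has 30).
Dec 24, 2049 → Jan 2, 2050: 9 days.
Total: 1288 days.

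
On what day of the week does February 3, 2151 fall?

Doomsday rule: the anchor day for the 2100s is Sunday. For year 51: 51÷12 = 4 r 3, and 3÷4 = 0, so 4+3+0 = 7.
Sunday + 7 ≡ Sunday — that's 2151's doomsday.
In February the doomsday date is Feb 28 (2151 is not a leap year).
Feb 3 is 25 days before Feb 28; 25 mod 7 = 4, so Sunday − 4 = Wednesday.

Wednesday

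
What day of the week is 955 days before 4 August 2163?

Monday

Aug 4, 2163 is a Thursday.
955 mod 7 = 3, so 955 days before a Thursday is Thursday − 3 = Monday.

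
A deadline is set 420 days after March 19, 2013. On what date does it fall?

May 13, 2014

+365 (one year) → Mar 19, 2014 (55 left).
Mar has 31 days: +13 → Apr 1, 2014 (42 left).
Apr has 30 days: +30 → May 1, 2014 (12 left).
+12 → May 13, 2014.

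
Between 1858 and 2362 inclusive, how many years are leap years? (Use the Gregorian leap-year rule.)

Multiples of 4 in [1858,2362]: 126.
Of those, multiples of 100: 5 (not leap unless ÷400).
Multiples of 400: 1.
Leap years = 126 − 5 + 1 = 122.

122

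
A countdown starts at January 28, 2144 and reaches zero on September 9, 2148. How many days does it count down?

Jan 28, 2144 → Jan 28, 2145: 366 days (Feb 29, 2144 is in that span).
Jan 28, 2145 → Jan 28, 2146: 365 days.
Jan 28, 2146 → Jan 28, 2147: 365 days.
Jan 28, 2147 → Jan 28, 2148: 365 days.
Jan 28, 2148 → Feb 28, 2148: 31 days (January has 31).
Feb 28, 2148 → Mar 28, 2148: 29 days (February has 29).
Mar 28, 2148 → Apr 28, 2148: 31 days (March has 31).
Apr 28, 2148 → May 28, 2148: 30 days (April has 30).
May 28, 2148 → Jun 28, 2148: 31 days (May has 31).
Jun 28, 2148 → Jul 28, 2148: 30 days (June has 30).
Jul 28, 2148 → Aug 28, 2148: 31 days (July has 31).
Aug 28, 2148 → Sep 9, 2148: 12 days.
Total: 1686 days.

1686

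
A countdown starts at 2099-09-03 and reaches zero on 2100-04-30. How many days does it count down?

239

Sep 3, 2099 → Oct 3, 2099: 30 days (September has 30).
Oct 3, 2099 → Nov 3, 2099: 31 days (October has 31).
Nov 3, 2099 → Dec 3, 2099: 30 days (November has 30).
Dec 3, 2099 → Jan 3, 2100: 31 days (December has 31).
Jan 3, 2100 → Feb 3, 2100: 31 days (January has 31).
Feb 3, 2100 → Mar 3, 2100: 28 days (February has 28).
Mar 3, 2100 → Apr 3, 2100: 31 days (March has 31).
Apr 3, 2100 → Apr 30, 2100: 27 days.
Total: 239 days.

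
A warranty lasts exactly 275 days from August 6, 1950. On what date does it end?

May 8, 1951

Aug has 31 days: +26 → Sep 1, 1950 (249 left).
Sep has 30 days: +30 → Oct 1, 1950 (219 left).
Oct has 31 days: +31 → Nov 1, 1950 (188 left).
Nov has 30 days: +30 → Dec 1, 1950 (158 left).
Dec has 31 days: +31 → Jan 1, 1951 (127 left).
Jan has 31 days: +31 → Feb 1, 1951 (96 left).
Feb has 28 days: +28 → Mar 1, 1951 (68 left).
Mar has 31 days: +31 → Apr 1, 1951 (37 left).
Apr has 30 days: +30 → May 1, 1951 (7 left).
+7 → May 8, 1951.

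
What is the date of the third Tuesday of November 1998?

November 17, 1998

November 1, 1998 is a Sunday.
The first Tuesday is therefore November 3 (2 days later).
The third Tuesday is 3 + 2×7 = November 17.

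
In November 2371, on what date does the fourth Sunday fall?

November 28, 2371

November 1, 2371 is a Monday.
The first Sunday is therefore November 7 (6 days later).
The fourth Sunday is 7 + 3×7 = November 28.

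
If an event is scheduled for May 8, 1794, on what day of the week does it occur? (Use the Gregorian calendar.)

Thursday

Doomsday rule: the anchor day for the 1700s is Sunday. For year 94: 94÷12 = 7 r 10, and 10÷4 = 2, so 7+10+2 = 19.
Sunday + 19 ≡ Friday — that's 1794's doomsday.
In May the doomsday date is May 9.
May 8 is 1 day before May 9; 1 mod 7 = 1, so Friday − 1 = Thursday.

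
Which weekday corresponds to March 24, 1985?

Doomsday rule: the anchor day for the 1900s is Wednesday. For year 85: 85÷12 = 7 r 1, and 1÷4 = 0, so 7+1+0 = 8.
Wednesday + 8 ≡ Thursday — that's 1985's doomsday.
In March the doomsday date is Mar 14.
Mar 24 is 10 days after Mar 14; 10 mod 7 = 3, so Thursday + 3 = Sunday.

Sunday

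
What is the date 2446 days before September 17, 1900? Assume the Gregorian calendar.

−365 (one year) → Sep 17, 1899 (2081 left).
−365 (one year) → Sep 17, 1898 (1716 left).
−365 (one year) → Sep 17, 1897 (1351 left).
−365 (one year) → Sep 17, 1896 (986 left).
−366 (one year; includes Feb 29, 1896) → Sep 17, 1895 (620 left).
−365 (one year) → Sep 17, 1894 (255 left).
−17 → Aug 31, 1894 (end of Aug, 31 days; 238 left).
−31 → Jul 31, 1894 (end of Jul, 31 days; 207 left).
−31 → Jun 30, 1894 (end of Jun, 30 days; 176 left).
−30 → May 31, 1894 (end of May, 31 days; 146 left).
−31 → Apr 30, 1894 (end of Apr, 30 days; 115 left).
−30 → Mar 31, 1894 (end of Mar, 31 days; 85 left).
−31 → Feb 28, 1894 (end of Feb, 28 days; 54 left).
−28 → Jan 31, 1894 (end of Jan, 31 days; 26 left).
−26 → Jan 5, 1894.

January 5, 1894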